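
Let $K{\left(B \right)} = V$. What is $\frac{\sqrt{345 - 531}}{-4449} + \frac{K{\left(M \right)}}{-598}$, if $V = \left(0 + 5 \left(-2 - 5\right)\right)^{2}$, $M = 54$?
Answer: $- \frac{1225}{598} - \frac{i \sqrt{186}}{4449} \approx -2.0485 - 0.0030654 i$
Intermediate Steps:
$V = 1225$ ($V = \left(0 + 5 \left(-7\right)\right)^{2} = \left(0 - 35\right)^{2} = \left(-35\right)^{2} = 1225$)
$K{\left(B \right)} = 1225$
$\frac{\sqrt{345 - 531}}{-4449} + \frac{K{\left(M \right)}}{-598} = \frac{\sqrt{345 - 531}}{-4449} + \frac{1225}{-598} = \sqrt{-186} \left(- \frac{1}{4449}\right) + 1225 \left(- \frac{1}{598}\right) = i \sqrt{186} \left(- \frac{1}{4449}\right) - \frac{1225}{598} = - \frac{i \sqrt{186}}{4449} - \frac{1225}{598} = - \frac{1225}{598} - \frac{i \sqrt{186}}{4449}$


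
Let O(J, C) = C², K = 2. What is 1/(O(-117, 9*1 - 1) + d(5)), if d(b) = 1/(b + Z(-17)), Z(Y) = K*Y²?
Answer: 583/37313 ≈ 0.015625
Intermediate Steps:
Z(Y) = 2*Y²
d(b) = 1/(578 + b) (d(b) = 1/(b + 2*(-17)²) = 1/(b + 2*289) = 1/(b + 578) = 1/(578 + b))
1/(O(-117, 9*1 - 1) + d(5)) = 1/((9*1 - 1)² + 1/(578 + 5)) = 1/((9 - 1)² + 1/583) = 1/(8² + 1/583) = 1/(64 + 1/583) = 1/(37313/583) = 583/37313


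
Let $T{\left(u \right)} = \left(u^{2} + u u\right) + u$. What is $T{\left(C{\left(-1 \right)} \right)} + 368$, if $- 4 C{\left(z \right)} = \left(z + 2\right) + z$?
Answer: $368$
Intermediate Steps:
$C{\left(z \right)} = - \frac{1}{2} - \frac{z}{2}$ ($C{\left(z \right)} = - \frac{\left(z + 2\right) + z}{4} = - \frac{\left(2 + z\right) + z}{4} = - \frac{2 + 2 z}{4} = - \frac{1}{2} - \frac{z}{2}$)
$T{\left(u \right)} = u + 2 u^{2}$ ($T{\left(u \right)} = \left(u^{2} + u^{2}\right) + u = 2 u^{2} + u = u + 2 u^{2}$)
$T{\left(C{\left(-1 \right)} \right)} + 368 = \left(- \frac{1}{2} - - \frac{1}{2}\right) \left(1 + 2 \left(- \frac{1}{2} - - \frac{1}{2}\right)\right) + 368 = \left(- \frac{1}{2} + \frac{1}{2}\right) \left(1 + 2 \left(- \frac{1}{2} + \frac{1}{2}\right)\right) + 368 = 0 \left(1 + 2 \cdot 0\right) + 368 = 0 \left(1 + 0\right) + 368 = 0 \cdot 1 + 368 = 0 + 368 = 368$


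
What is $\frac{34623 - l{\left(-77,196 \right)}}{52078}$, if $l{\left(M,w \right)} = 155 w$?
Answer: $\frac{4243}{52078} \approx 0.081474$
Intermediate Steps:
$\frac{34623 - l{\left(-77,196 \right)}}{52078} = \frac{34623 - 155 \cdot 196}{52078} = \left(34623 - 30380\right) \frac{1}{52078} = 4243 \cdot \frac{1}{52078} = \frac{4243}{52078}$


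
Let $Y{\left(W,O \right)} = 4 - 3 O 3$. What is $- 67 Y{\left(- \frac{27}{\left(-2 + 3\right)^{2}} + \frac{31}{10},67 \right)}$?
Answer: $161604$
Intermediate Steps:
$Y{\left(W,O \right)} = - 36 O$ ($Y{\left(W,O \right)} = 4 \left(- 9 O\right) = - 36 O$)
$- 67 Y{\left(- \frac{27}{\left(-2 + 3\right)^{2}} + \frac{31}{10},67 \right)} = - 67 \left(\left(-36\right) 67\right) = \left(-67\right) \left(-2412\right) = 161604$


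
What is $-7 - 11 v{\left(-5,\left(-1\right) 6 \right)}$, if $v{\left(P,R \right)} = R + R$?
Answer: $125$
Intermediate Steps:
$v{\left(P,R \right)} = 2 R$
$-7 - 11 v{\left(-5,\left(-1\right) 6 \right)} = -7 - 11 \cdot 2 \left(\left(-1\right) 6\right) = -7 - 11 \cdot 2 \left(-6\right) = -7 - -132 = -7 + 132 = 125$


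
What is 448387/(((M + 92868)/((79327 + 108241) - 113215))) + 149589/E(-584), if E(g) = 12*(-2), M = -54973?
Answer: 264821790503/303160 ≈ 8.7354e+5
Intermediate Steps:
E(g) = -24
448387/(((M + 92868)/((79327 + 108241) - 113215))) + 149589/E(-584) = 448387/(((-54973 + 92868)/((79327 + 108241) - 113215))) + 149589/(-24) = 448387/((37895/(187568 - 113215))) + 149589*(-1/24) = 448387/((37895/74353)) - 49863/8 = 448387/((37895*(1/74353))) - 49863/8 = 448387/(37895/74353) - 49863/8 = 448387*(74353/37895) - 49863/8 = 33338918611/37895 - 49863/8 = 264821790503/303160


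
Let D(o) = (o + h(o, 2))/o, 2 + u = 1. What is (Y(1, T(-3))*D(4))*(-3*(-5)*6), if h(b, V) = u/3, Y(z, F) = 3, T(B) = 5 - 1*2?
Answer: 495/2 ≈ 247.50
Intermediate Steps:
u = -1 (u = -2 + 1 = -1)
T(B) = 3 (T(B) = 5 - 2 = 3)
h(b, V) = -⅓ (h(b, V) = -1/3 = -1*⅓ = -⅓)
D(o) = (-⅓ + o)/o (D(o) = (o - ⅓)/o = (-⅓ + o)/o)
(Y(1, T(-3))*D(4))*(-3*(-5)*6) = (3*((-⅓ + 4)/4))*(-3*(-5)*6) = (3*((¼)*(11/3)))*(15*6) = (3*(11/12))*90 = (11/4)*90 = 495/2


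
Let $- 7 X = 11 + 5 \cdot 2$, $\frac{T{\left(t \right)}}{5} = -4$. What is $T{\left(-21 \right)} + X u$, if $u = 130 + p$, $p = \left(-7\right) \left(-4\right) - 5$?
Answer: $-479$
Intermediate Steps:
$T{\left(t \right)} = -20$ ($T{\left(t \right)} = 5 \left(-4\right) = -20$)
$p = 23$ ($p = 28 - 5 = 23$)
$X = -3$ ($X = - \frac{11 + 5 \cdot 2}{7} = - \frac{11 + 10}{7} = \left(- \frac{1}{7}\right) 21 = -3$)
$u = 153$ ($u = 130 + 23 = 153$)
$T{\left(-21 \right)} + X u = -20 - 459 = -479$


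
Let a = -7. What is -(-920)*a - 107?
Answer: -6547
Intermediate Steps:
-(-920)*a - 107 = -(-920)*(-7) - 107 = -92*70 - 107 = -6440 - 107 = -6547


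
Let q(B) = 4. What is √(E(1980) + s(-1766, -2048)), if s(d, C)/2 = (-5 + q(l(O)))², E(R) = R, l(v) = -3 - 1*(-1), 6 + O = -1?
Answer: √1982 ≈ 44.520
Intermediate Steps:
O = -7 (O = -6 - 1 = -7)
l(v) = -2 (l(v) = -3 + 1 = -2)
s(d, C) = 2 (s(d, C) = 2*(-5 + 4)² = 2*(-1)² = 2*1 = 2)
√(E(1980) + s(-1766, -2048)) = √(1980 + 2) = √1982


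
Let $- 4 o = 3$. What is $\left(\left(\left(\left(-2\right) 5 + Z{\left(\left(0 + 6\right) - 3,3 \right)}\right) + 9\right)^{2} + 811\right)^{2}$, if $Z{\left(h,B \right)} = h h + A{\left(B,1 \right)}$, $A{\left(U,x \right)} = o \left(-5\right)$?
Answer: $\frac{230584225}{256} \approx 9.0072 \cdot 10^{5}$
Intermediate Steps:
$o = - \frac{3}{4}$ ($o = \left(- \frac{1}{4}\right) 3 = - \frac{3}{4} \approx -0.75$)
$A{\left(U,x \right)} = \frac{15}{4}$ ($A{\left(U,x \right)} = \left(- \frac{3}{4}\right) \left(-5\right) = \frac{15}{4}$)
$Z{\left(h,B \right)} = \frac{15}{4} + h^{2}$ ($Z{\left(h,B \right)} = h h + \frac{15}{4} = h^{2} + \frac{15}{4} = \frac{15}{4} + h^{2}$)
$\left(\left(\left(\left(-2\right) 5 + Z{\left(\left(0 + 6\right) - 3,3 \right)}\right) + 9\right)^{2} + 811\right)^{2} = \left(\left(\left(\left(-2\right) 5 + \left(\frac{15}{4} + \left(\left(0 + 6\right) - 3\right)^{2}\right)\right) + 9\right)^{2} + 811\right)^{2} = \left(\left(\left(-10 + \left(\frac{15}{4} + \left(6 - 3\right)^{2}\right)\right) + 9\right)^{2} + 811\right)^{2} = \left(\left(\left(-10 + \left(\frac{15}{4} + 3^{2}\right)\right) + 9\right)^{2} + 811\right)^{2} = \left(\left(\left(-10 + \left(\frac{15}{4} + 9\right)\right) + 9\right)^{2} + 811\right)^{2} = \left(\left(\left(-10 + \frac{51}{4}\right) + 9\right)^{2} + 811\right)^{2} = \left(\left(\frac{11}{4} + 9\right)^{2} + 811\right)^{2} = \left(\left(\frac{47}{4}\right)^{2} + 811\right)^{2} = \left(\frac{2209}{16} + 811\right)^{2} = \left(\frac{15185}{16}\right)^{2} = \frac{230584225}{256}$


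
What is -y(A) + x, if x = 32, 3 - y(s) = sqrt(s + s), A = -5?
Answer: 29 + I*sqrt(10) ≈ 29.0 + 3.1623*I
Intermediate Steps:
y(s) = 3 - sqrt(2)*sqrt(s) (y(s) = 3 - sqrt(s + s) = 3 - sqrt(2*s) = 3 - sqrt(2)*sqrt(s))
-y(A) + x = -(3 - sqrt(2)*sqrt(-5)) + 32 = -(3 - sqrt(2)*I*sqrt(5)) + 32 = -(3 - I*sqrt(10)) + 32 = (-3 + I*sqrt(10)) + 32 = 29 + I*sqrt(10)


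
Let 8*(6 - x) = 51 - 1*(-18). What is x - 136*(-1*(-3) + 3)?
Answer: -6549/8 ≈ -818.63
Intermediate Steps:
x = -21/8 (x = 6 - (51 - 1*(-18))/8 = 6 - (51 + 18)/8 = 6 - 1/8*69 = 6 - 69/8 = -21/8 ≈ -2.6250)
x - 136*(-1*(-3) + 3) = -21/8 - 136*(-1*(-3) + 3) = -21/8 - 136*(3 + 3) = -21/8 - 136*6 = -21/8 - 816 = -6549/8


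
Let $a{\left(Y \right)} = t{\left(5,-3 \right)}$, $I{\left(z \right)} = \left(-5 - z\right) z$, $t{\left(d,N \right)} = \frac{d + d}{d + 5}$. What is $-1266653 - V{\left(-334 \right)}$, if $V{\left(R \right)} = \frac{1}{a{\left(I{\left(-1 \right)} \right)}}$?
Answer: $-1266654$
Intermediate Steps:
$t{\left(d,N \right)} = \frac{2 d}{5 + d}$
$I{\left(z \right)} = z \left(-5 - z\right)$
$a{\left(Y \right)} = 1$ ($a{\left(Y \right)} = 2 \cdot 5 \frac{1}{5 + 5} = 2 \cdot 5 \cdot \frac{1}{10} = 1$)
$V{\left(R \right)} = 1$ ($V{\left(R \right)} = 1^{-1} = 1$)
$-1266653 - V{\left(-334 \right)} = -1266653 - 1 = -1266654$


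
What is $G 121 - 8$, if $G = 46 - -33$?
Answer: $9551$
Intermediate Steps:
$G = 79$ ($G = 46 + 33 = 79$)
$G 121 - 8 = 79 \cdot 121 - 8 = 9559 - 8 = 9551$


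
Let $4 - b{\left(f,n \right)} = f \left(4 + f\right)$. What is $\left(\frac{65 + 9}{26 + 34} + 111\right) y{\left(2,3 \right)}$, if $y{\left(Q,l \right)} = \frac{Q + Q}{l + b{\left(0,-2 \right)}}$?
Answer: $\frac{962}{15} \approx 64.133$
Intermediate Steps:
$b{\left(f,n \right)} = 4 - f \left(4 + f\right)$
$y{\left(Q,l \right)} = \frac{2 Q}{4 + l}$ ($y{\left(Q,l \right)} = \frac{Q + Q}{l - -4} = \frac{2 Q}{l + \left(4 - 0 + 0\right)} = \frac{2 Q}{l + \left(4 + 0 + 0\right)} = \frac{2 Q}{l + 4} = \frac{2 Q}{4 + l}$)
$\left(\frac{65 + 9}{26 + 34} + 111\right) y{\left(2,3 \right)} = \left(\frac{65 + 9}{26 + 34} + 111\right) 2 \cdot 2 \frac{1}{4 + 3} = \left(\frac{74}{60} + 111\right) 2 \cdot 2 \cdot \frac{1}{7} = \left(74 \cdot \frac{1}{60} + 111\right) 2 \cdot 2 \cdot \frac{1}{7} = \left(\frac{37}{30} + 111\right) \frac{4}{7} = \frac{3367}{30} \cdot \frac{4}{7} = \frac{962}{15}$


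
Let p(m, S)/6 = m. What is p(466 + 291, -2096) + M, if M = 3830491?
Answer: 3835033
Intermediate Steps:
p(m, S) = 6*m
p(466 + 291, -2096) + M = 6*(466 + 291) + 3830491 = 6*757 + 3830491 = 4542 + 3830491 = 3835033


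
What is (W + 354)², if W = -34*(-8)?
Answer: 391876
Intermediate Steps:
W = 272
(W + 354)² = (272 + 354)² = 626² = 391876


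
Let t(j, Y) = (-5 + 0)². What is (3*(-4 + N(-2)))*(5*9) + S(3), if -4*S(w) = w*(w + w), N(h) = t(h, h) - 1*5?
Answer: 4311/2 ≈ 2155.5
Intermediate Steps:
t(j, Y) = 25 (t(j, Y) = (-5)² = 25)
N(h) = 20 (N(h) = 25 - 1*5 = 25 - 5 = 20)
S(w) = -w²/2 (S(w) = -w*(w + w)/4 = -w*2*w/4 = -w²/2)
(3*(-4 + N(-2)))*(5*9) + S(3) = (3*(-4 + 20))*(5*9) - ½*3² = (3*16)*45 - ½*9 = 48*45 - 9/2 = 2160 - 9/2 = 4311/2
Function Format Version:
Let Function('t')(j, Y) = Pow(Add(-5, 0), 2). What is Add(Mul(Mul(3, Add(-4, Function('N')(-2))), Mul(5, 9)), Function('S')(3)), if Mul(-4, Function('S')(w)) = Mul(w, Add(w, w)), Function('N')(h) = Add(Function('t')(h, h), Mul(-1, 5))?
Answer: Rational(4311, 2) ≈ 2155.5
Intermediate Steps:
Function('t')(j, Y) = 25 (Function('t')(j, Y) = Pow(-5, 2) = 25)
Function('N')(h) = 20 (Function('N')(h) = Add(25, Mul(-1, 5)) = Add(25, -5) = 20)
Function('S')(w) = Mul(Rational(-1, 2), Pow(w, 2)) (Function('S')(w) = Mul(Rational(-1, 4), Mul(w, Add(w, w))) = Mul(Rational(-1, 4), Mul(w, Mul(2, w))) = Mul(Rational(-1, 4), Mul(2, Pow(w, 2))) = Mul(Rational(-1, 2), Pow(w, 2)))
Add(Mul(Mul(3, Add(-4, Function('N')(-2))), Mul(5, 9)), Function('S')(3)) = Add(Mul(Mul(3, Add(-4, 20)), Mul(5, 9)), Mul(Rational(-1, 2), Pow(3, 2))) = Add(Mul(Mul(3, 16), 45), Mul(Rational(-1, 2), 9)) = Add(Mul(48, 45), Rational(-9, 2)) = Add(2160, Rational(-9, 2)) = Rational(4311, 2)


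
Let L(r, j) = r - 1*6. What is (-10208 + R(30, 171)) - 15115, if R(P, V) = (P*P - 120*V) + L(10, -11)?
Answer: -44939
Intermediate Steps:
L(r, j) = -6 + r (L(r, j) = r - 6 = -6 + r)
R(P, V) = 4 + P**2 - 120*V (R(P, V) = (P*P - 120*V) + (-6 + 10) = (P**2 - 120*V) + 4 = 4 + P**2 - 120*V)
(-10208 + R(30, 171)) - 15115 = (-10208 + (4 + 30**2 - 120*171)) - 15115 = (-10208 + (4 + 900 - 20520)) - 15115 = (-10208 - 19616) - 15115 = -29824 - 15115 = -44939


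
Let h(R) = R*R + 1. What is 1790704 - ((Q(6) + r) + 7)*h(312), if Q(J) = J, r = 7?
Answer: -156196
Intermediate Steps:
h(R) = 1 + R² (h(R) = R² + 1 = 1 + R²)
1790704 - ((Q(6) + r) + 7)*h(312) = 1790704 - ((6 + 7) + 7)*(1 + 312²) = 1790704 - (13 + 7)*(1 + 97344) = 1790704 - 20*97345 = 1790704 - 1*1946900 = 1790704 - 1946900 = -156196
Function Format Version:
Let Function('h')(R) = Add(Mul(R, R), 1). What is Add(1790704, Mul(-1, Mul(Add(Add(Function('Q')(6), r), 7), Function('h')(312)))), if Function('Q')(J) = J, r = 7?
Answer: -156196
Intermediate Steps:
Function('h')(R) = Add(1, Pow(R, 2)) (Function('h')(R) = Add(Pow(R, 2), 1) = Add(1, Pow(R, 2)))
Add(1790704, Mul(-1, Mul(Add(Add(Function('Q')(6), r), 7), Function('h')(312)))) = Add(1790704, Mul(-1, Mul(Add(Add(6, 7), 7), Add(1, Pow(312, 2))))) = Add(1790704, Mul(-1, Mul(Add(13, 7), Add(1, 97344)))) = Add(1790704, Mul(-1, Mul(20, 97345))) = Add(1790704, Mul(-1, 1946900)) = Add(1790704, -1946900) = -156196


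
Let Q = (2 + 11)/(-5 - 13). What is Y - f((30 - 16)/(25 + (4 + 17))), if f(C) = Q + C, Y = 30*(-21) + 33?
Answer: -246985/414 ≈ -596.58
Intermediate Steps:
Q = -13/18 (Q = 13/(-18) = 13*(-1/18) = -13/18 ≈ -0.72222)
Y = -597 (Y = -630 + 33 = -597)
f(C) = -13/18 + C
Y - f((30 - 16)/(25 + (4 + 17))) = -597 - (-13/18 + (30 - 16)/(25 + (4 + 17))) = -597 - (-13/18 + 14/(25 + 21)) = -597 - (-13/18 + 14/46) = -597 - (-13/18 + 14*(1/46)) = -597 - (-13/18 + 7/23) = -597 - 1*(-173/414) = -597 + 173/414 = -246985/414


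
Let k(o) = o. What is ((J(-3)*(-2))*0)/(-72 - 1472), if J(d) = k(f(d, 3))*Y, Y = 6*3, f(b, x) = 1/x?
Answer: 0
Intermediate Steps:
Y = 18
J(d) = 6 (J(d) = 18/3 = (1/3)*18 = 6)
((J(-3)*(-2))*0)/(-72 - 1472) = ((6*(-2))*0)/(-72 - 1472) = (-12*0)/(-1544) = -1/1544*0 = 0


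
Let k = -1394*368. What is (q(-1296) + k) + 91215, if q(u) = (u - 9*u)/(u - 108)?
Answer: -5483197/13 ≈ -4.2178e+5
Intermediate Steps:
k = -512992
q(u) = -8*u/(-108 + u) (q(u) = (-8*u)/(-108 + u) = -8*u/(-108 + u))
(q(-1296) + k) + 91215 = (-8*(-1296)/(-108 - 1296) - 512992) + 91215 = (-8*(-1296)/(-1404) - 512992) + 91215 = (-8*(-1296)*(-1/1404) - 512992) + 91215 = (-96/13 - 512992) + 91215 = -6668992/13 + 91215 = -5483197/13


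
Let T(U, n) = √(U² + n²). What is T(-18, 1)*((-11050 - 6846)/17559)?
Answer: -89480*√13/17559 ≈ -18.374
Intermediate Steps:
T(-18, 1)*((-11050 - 6846)/17559) = √((-18)² + 1²)*((-11050 - 6846)/17559) = √(324 + 1)*(-17896*1/17559) = √325*(-17896/17559) = (5*√13)*(-17896/17559) = -89480*√13/17559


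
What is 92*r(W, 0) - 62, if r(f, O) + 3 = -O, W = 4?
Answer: -338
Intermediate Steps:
r(f, O) = -3 - O
92*r(W, 0) - 62 = 92*(-3 - 1*0) - 62 = 92*(-3 + 0) - 62 = 92*(-3) - 62 = -276 - 62 = -338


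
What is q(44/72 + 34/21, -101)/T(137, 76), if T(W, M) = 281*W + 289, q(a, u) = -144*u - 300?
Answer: 7122/19393 ≈ 0.36725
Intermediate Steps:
q(a, u) = -300 - 144*u
T(W, M) = 289 + 281*W
q(44/72 + 34/21, -101)/T(137, 76) = (-300 - 144*(-101))/(289 + 281*137) = (-300 + 14544)/(289 + 38497) = 14244/38786 = 14244*(1/38786) = 7122/19393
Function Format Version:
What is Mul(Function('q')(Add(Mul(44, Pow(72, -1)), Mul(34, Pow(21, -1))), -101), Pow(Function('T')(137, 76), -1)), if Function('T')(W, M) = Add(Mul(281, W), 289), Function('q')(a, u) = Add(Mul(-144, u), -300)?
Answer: Rational(7122, 19393) ≈ 0.36725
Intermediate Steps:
Function('q')(a, u) = Add(-300, Mul(-144, u))
Function('T')(W, M) = Add(289, Mul(281, W))
Mul(Function('q')(Add(Mul(44, Pow(72, -1)), Mul(34, Pow(21, -1))), -101), Pow(Function('T')(137, 76), -1)) = Mul(Add(-300, Mul(-144, -101)), Pow(Add(289, Mul(281, 137)), -1)) = Mul(Add(-300, 14544), Pow(Add(289, 38497), -1)) = Mul(14244, Pow(38786, -1)) = Mul(14244, Rational(1, 38786)) = Rational(7122, 19393)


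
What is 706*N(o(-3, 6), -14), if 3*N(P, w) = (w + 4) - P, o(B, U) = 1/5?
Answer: -12002/5 ≈ -2400.4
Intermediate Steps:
o(B, U) = ⅕
N(P, w) = 4/3 - P/3 + w/3 (N(P, w) = ((w + 4) - P)/3 = ((4 + w) - P)/3 = (4 + w - P)/3 = 4/3 - P/3 + w/3)
706*N(o(-3, 6), -14) = 706*(4/3 - ⅓*⅕ + (⅓)*(-14)) = 706*(4/3 - 1/15 - 14/3) = 706*(-17/5) = -12002/5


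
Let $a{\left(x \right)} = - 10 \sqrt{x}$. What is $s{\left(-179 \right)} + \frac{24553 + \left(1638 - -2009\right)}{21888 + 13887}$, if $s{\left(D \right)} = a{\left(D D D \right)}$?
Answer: $\frac{376}{477} - 1790 i \sqrt{179} \approx 0.78826 - 23949.0 i$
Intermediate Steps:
$s{\left(D \right)} = - 10 \sqrt{D^{3}}$ ($s{\left(D \right)} = - 10 \sqrt{D D D} = - 10 \sqrt{D^{2} D} = - 10 \sqrt{D^{3}}$)
$s{\left(-179 \right)} + \frac{24553 + \left(1638 - -2009\right)}{21888 + 13887} = - 10 \sqrt{\left(-179\right)^{3}} + \frac{24553 + \left(1638 - -2009\right)}{21888 + 13887} = - 10 \sqrt{-5735339} + \frac{24553 + \left(1638 + 2009\right)}{35775} = - 10 \cdot 179 i \sqrt{179} + \left(24553 + 3647\right) \frac{1}{35775} = - 1790 i \sqrt{179} + 28200 \cdot \frac{1}{35775} = - 1790 i \sqrt{179} + \frac{376}{477} = \frac{376}{477} - 1790 i \sqrt{179}$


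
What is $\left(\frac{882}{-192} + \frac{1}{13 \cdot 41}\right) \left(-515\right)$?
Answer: $\frac{40334285}{17056} \approx 2364.8$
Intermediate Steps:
$\left(\frac{882}{-192} + \frac{1}{13 \cdot 41}\right) \left(-515\right) = \left(882 \left(- \frac{1}{192}\right) + \frac{1}{13} \cdot \frac{1}{41}\right) \left(-515\right) = \left(- \frac{147}{32} + \frac{1}{533}\right) \left(-515\right) = \left(- \frac{78319}{17056}\right) \left(-515\right) = \frac{40334285}{17056}$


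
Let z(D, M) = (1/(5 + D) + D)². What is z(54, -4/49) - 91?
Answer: 9840198/3481 ≈ 2826.8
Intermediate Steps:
z(D, M) = (D + 1/(5 + D))²
z(54, -4/49) - 91 = (1 + 54² + 5*54)²/(5 + 54)² - 91 = (1 + 2916 + 270)²/59² - 91 = (1/3481)*3187² - 91 = (1/3481)*10156969 - 91 = 10156969/3481 - 91 = 9840198/3481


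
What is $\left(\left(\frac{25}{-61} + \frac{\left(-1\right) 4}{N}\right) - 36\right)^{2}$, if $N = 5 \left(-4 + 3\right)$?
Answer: $\frac{117961321}{93025} \approx 1268.1$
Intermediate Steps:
$N = -5$ ($N = 5 \left(-1\right) = -5$)
$\left(\left(\frac{25}{-61} + \frac{\left(-1\right) 4}{N}\right) - 36\right)^{2} = \left(\left(\frac{25}{-61} + \frac{\left(-1\right) 4}{-5}\right) - 36\right)^{2} = \left(\left(25 \left(- \frac{1}{61}\right) - - \frac{4}{5}\right) - 36\right)^{2} = \left(\left(- \frac{25}{61} + \frac{4}{5}\right) - 36\right)^{2} = \left(\frac{119}{305} - 36\right)^{2} = \left(- \frac{10861}{305}\right)^{2} = \frac{117961321}{93025}$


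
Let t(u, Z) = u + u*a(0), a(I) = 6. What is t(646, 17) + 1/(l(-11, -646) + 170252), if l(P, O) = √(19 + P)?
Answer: 32768383064791/7246435874 - √2/14492871748 ≈ 4522.0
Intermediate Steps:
t(u, Z) = 7*u (t(u, Z) = u + u*6 = u + 6*u = 7*u)
t(646, 17) + 1/(l(-11, -646) + 170252) = 7*646 + 1/(√(19 - 11) + 170252) = 4522 + 1/(√8 + 170252) = 4522 + 1/(2*√2 + 170252) = 4522 + 1/(170252 + 2*√2)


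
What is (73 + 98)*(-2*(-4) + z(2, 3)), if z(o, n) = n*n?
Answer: 2907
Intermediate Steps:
z(o, n) = n**2
(73 + 98)*(-2*(-4) + z(2, 3)) = (73 + 98)*(-2*(-4) + 3**2) = 171*(8 + 9) = 171*17 = 2907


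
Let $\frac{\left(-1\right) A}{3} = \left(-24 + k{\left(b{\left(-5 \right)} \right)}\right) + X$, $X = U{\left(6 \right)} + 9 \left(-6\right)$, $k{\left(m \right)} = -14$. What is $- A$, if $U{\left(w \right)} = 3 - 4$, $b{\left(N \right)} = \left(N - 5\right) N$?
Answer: $-279$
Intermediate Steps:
$b{\left(N \right)} = N \left(-5 + N\right)$ ($b{\left(N \right)} = \left(-5 + N\right) N = N \left(-5 + N\right)$)
$U{\left(w \right)} = -1$
$X = -55$ ($X = -1 + 9 \left(-6\right) = -1 - 54 = -55$)
$A = 279$ ($A = - 3 \left(\left(-24 - 14\right) - 55\right) = - 3 \left(-38 - 55\right) = \left(-3\right) \left(-93\right) = 279$)
$- A = \left(-1\right) 279 = -279$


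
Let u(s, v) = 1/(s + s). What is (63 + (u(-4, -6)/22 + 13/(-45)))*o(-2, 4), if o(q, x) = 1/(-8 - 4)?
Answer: -496627/95040 ≈ -5.2254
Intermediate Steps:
o(q, x) = -1/12 (o(q, x) = 1/(-12) = -1/12)
u(s, v) = 1/(2*s)
(63 + (u(-4, -6)/22 + 13/(-45)))*o(-2, 4) = (63 + (((1/2)/(-4))/22 + 13/(-45)))*(-1/12) = (63 + (((1/2)*(-1/4))*(1/22) + 13*(-1/45)))*(-1/12) = (63 + (-1/8*1/22 - 13/45))*(-1/12) = (63 + (-1/176 - 13/45))*(-1/12) = (63 - 2333/7920)*(-1/12) = (496627/7920)*(-1/12) = -496627/95040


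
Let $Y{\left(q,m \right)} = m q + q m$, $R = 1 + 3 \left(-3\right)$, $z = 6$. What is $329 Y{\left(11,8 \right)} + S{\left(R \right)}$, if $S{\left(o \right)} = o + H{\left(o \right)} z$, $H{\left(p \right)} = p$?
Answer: $57848$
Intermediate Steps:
$R = -8$ ($R = 1 - 9 = -8$)
$Y{\left(q,m \right)} = 2 m q$ ($Y{\left(q,m \right)} = m q + m q = 2 m q$)
$S{\left(o \right)} = 7 o$ ($S{\left(o \right)} = o + o 6 = o + 6 o = 7 o$)
$329 Y{\left(11,8 \right)} + S{\left(R \right)} = 329 \cdot 2 \cdot 8 \cdot 11 + 7 \left(-8\right) = 329 \cdot 176 - 56 = 57904 - 56 = 57848$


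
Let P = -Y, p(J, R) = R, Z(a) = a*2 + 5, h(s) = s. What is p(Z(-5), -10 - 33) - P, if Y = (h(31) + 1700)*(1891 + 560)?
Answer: 4242638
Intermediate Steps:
Z(a) = 5 + 2*a (Z(a) = 2*a + 5 = 5 + 2*a)
Y = 4242681 (Y = (31 + 1700)*(1891 + 560) = 1731*2451 = 4242681)
P = -4242681 (P = -1*4242681 = -4242681)
p(Z(-5), -10 - 33) - P = (-10 - 33) - 1*(-4242681) = -43 + 4242681 = 4242638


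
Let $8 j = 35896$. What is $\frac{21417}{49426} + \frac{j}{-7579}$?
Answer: $- \frac{4573463}{28815358} \approx -0.15872$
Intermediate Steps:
$j = 4487$ ($j = \frac{1}{8} \cdot 35896 = 4487$)
$\frac{21417}{49426} + \frac{j}{-7579} = \frac{21417}{49426} + \frac{4487}{-7579} = 21417 \cdot \frac{1}{49426} + 4487 \left(- \frac{1}{7579}\right) = \frac{21417}{49426} - \frac{4487}{7579} = - \frac{4573463}{28815358}$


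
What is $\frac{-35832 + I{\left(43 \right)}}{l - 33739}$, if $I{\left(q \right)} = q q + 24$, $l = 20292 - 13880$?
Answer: $\frac{33959}{27327} \approx 1.2427$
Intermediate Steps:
$l = 6412$
$I{\left(q \right)} = 24 + q^{2}$ ($I{\left(q \right)} = q^{2} + 24 = 24 + q^{2}$)
$\frac{-35832 + I{\left(43 \right)}}{l - 33739} = \frac{-35832 + \left(24 + 43^{2}\right)}{6412 - 33739} = \frac{-35832 + \left(24 + 1849\right)}{-27327} = \left(-35832 + 1873\right) \left(- \frac{1}{27327}\right) = \left(-33959\right) \left(- \frac{1}{27327}\right) = \frac{33959}{27327}$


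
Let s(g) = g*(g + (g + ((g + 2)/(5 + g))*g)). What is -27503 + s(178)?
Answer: 4088805/61 ≈ 67030.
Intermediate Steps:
s(g) = g*(2*g + g*(2 + g)/(5 + g)) (s(g) = g*(g + (g + ((2 + g)/(5 + g))*g)) = g*(g + (g + g*(2 + g)/(5 + g))) = g*(2*g + g*(2 + g)/(5 + g)))
-27503 + s(178) = -27503 + 3*178²*(4 + 178)/(5 + 178) = -27503 + 3*31684*182/183 = -27503 + 3*31684*(1/183)*182 = -27503 + 5766488/61 = 4088805/61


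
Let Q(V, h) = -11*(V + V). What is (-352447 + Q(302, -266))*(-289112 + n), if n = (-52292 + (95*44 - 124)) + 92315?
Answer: 87989145003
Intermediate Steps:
Q(V, h) = -22*V
n = 44079 (n = (-52292 + (4180 - 124)) + 92315 = (-52292 + 4056) + 92315 = -48236 + 92315 = 44079)
(-352447 + Q(302, -266))*(-289112 + n) = (-352447 - 22*302)*(-289112 + 44079) = (-352447 - 6644)*(-245033) = -359091*(-245033) = 87989145003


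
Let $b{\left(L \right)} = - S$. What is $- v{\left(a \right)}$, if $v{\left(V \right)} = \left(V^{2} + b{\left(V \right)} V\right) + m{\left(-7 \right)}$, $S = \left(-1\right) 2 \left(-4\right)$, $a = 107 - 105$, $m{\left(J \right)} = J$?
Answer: $19$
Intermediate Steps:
$a = 2$ ($a = 107 - 105 = 2$)
$S = 8$ ($S = \left(-2\right) \left(-4\right) = 8$)
$b{\left(L \right)} = -8$ ($b{\left(L \right)} = \left(-1\right) 8 = -8$)
$v{\left(V \right)} = -7 + V^{2} - 8 V$ ($v{\left(V \right)} = \left(V^{2} - 8 V\right) - 7 = -7 + V^{2} - 8 V$)
$- v{\left(a \right)} = - (-7 + 2^{2} - 16) = - (-7 + 4 - 16) = \left(-1\right) \left(-19\right) = 19$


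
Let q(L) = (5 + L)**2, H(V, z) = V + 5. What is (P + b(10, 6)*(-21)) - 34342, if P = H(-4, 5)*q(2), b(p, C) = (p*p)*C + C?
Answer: -47019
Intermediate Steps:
H(V, z) = 5 + V
b(p, C) = C + C*p**2 (b(p, C) = p**2*C + C = C*p**2 + C = C + C*p**2)
P = 49 (P = (5 - 4)*(5 + 2)**2 = 1*7**2 = 1*49 = 49)
(P + b(10, 6)*(-21)) - 34342 = (49 + (6*(1 + 10**2))*(-21)) - 34342 = (49 + (6*(1 + 100))*(-21)) - 34342 = (49 + (6*101)*(-21)) - 34342 = (49 + 606*(-21)) - 34342 = (49 - 12726) - 34342 = -12677 - 34342 = -47019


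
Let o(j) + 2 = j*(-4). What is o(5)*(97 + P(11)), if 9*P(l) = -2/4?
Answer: -19195/9 ≈ -2132.8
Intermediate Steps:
o(j) = -2 - 4*j (o(j) = -2 + j*(-4) = -2 - 4*j)
P(l) = -1/18 (P(l) = (-2/4)/9 = (-2*¼)/9 = (⅑)*(-½) = -1/18)
o(5)*(97 + P(11)) = (-2 - 4*5)*(97 - 1/18) = (-2 - 20)*(1745/18) = -22*1745/18 = -19195/9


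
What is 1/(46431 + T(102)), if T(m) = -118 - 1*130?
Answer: 1/46183 ≈ 2.1653e-5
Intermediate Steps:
T(m) = -248 (T(m) = -118 - 130 = -248)
1/(46431 + T(102)) = 1/(46431 - 248) = 1/46183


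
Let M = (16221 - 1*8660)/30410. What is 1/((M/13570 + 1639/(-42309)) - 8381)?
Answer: -17459388483300/146327810914443251 ≈ -0.00011932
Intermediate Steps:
M = 7561/30410 (M = (16221 - 8660)*(1/30410) = 7561*(1/30410) = 7561/30410 ≈ 0.24864)
1/((M/13570 + 1639/(-42309)) - 8381) = 1/(((7561/30410)/13570 + 1639/(-42309)) - 8381) = 1/(((7561/30410)*(1/13570) + 1639*(-1/42309)) - 8381) = 1/((7561/412663700 - 1639/42309) - 8381) = 1/(-676035905951/17459388483300 - 8381) = 1/(-146327810914443251/17459388483300) = -17459388483300/146327810914443251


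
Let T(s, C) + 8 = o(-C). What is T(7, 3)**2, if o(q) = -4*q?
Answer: 16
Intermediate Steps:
T(s, C) = -8 + 4*C (T(s, C) = -8 - (-4)*C = -8 + 4*C)
T(7, 3)**2 = (-8 + 4*3)**2 = (-8 + 12)**2 = 4**2 = 16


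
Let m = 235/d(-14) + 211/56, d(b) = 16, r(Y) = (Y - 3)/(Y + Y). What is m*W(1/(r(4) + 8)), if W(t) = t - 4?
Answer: -1431/20 ≈ -71.550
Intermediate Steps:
r(Y) = (-3 + Y)/(2*Y) (r(Y) = (-3 + Y)/((2*Y)) = (-3 + Y)*(1/(2*Y)) = (-3 + Y)/(2*Y))
W(t) = -4 + t
m = 2067/112 (m = 235/16 + 211/56 = 2067/112 ≈ 18.455)
m*W(1/(r(4) + 8)) = 2067*(-4 + 1/((1/2)*(-3 + 4)/4 + 8))/112 = 2067*(-4 + 1/((1/2)*(1/4)*1 + 8))/112 = 2067*(-4 + 1/(1/8 + 8))/112 = 2067*(-4 + 1/(65/8))/112 = 2067*(-4 + 8/65)/112 = (2067/112)*(-252/65) = -1431/20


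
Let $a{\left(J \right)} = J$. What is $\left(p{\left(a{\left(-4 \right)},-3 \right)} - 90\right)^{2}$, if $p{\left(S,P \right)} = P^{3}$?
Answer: $13689$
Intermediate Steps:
$\left(p{\left(a{\left(-4 \right)},-3 \right)} - 90\right)^{2} = \left(\left(-3\right)^{3} - 90\right)^{2} = \left(-27 - 90\right)^{2} = \left(-117\right)^{2} = 13689$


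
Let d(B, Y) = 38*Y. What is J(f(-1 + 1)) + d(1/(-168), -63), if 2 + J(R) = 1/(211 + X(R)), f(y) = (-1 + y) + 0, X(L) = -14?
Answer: -472011/197 ≈ -2396.0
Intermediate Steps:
f(y) = -1 + y
J(R) = -393/197 (J(R) = -2 + 1/(211 - 14) = -2 + 1/197 = -393/197)
J(f(-1 + 1)) + d(1/(-168), -63) = -393/197 + 38*(-63) = -393/197 - 2394 = -472011/197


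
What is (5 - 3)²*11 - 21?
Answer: 23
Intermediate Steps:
(5 - 3)²*11 - 21 = 2²*11 - 21 = 4*11 - 21 = 44 - 21 = 23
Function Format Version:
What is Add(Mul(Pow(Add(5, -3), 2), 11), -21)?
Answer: 23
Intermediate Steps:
Add(Mul(Pow(Add(5, -3), 2), 11), -21) = Add(Mul(Pow(2, 2), 11), -21) = Add(Mul(4, 11), -21) = Add(44, -21) = 23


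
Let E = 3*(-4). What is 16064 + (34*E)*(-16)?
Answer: 22592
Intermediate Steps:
E = -12
16064 + (34*E)*(-16) = 16064 + (34*(-12))*(-16) = 16064 - 408*(-16) = 16064 + 6528 = 22592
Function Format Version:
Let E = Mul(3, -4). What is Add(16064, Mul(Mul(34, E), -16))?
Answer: 22592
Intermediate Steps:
E = -12
Add(16064, Mul(Mul(34, E), -16)) = Add(16064, Mul(Mul(34, -12), -16)) = Add(16064, Mul(-408, -16)) = Add(16064, 6528) = 22592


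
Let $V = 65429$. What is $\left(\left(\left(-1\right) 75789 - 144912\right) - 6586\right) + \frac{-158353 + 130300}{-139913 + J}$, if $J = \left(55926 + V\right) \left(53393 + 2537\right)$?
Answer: $- \frac{514217536070024}{2262415079} \approx -2.2729 \cdot 10^{5}$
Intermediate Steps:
$J = 6787385150$ ($J = \left(55926 + 65429\right) \left(53393 + 2537\right) = 121355 \cdot 55930 = 6787385150$)
$\left(\left(\left(-1\right) 75789 - 144912\right) - 6586\right) + \frac{-158353 + 130300}{-139913 + J} = \left(\left(\left(-1\right) 75789 - 144912\right) - 6586\right) + \frac{-158353 + 130300}{-139913 + 6787385150} = \left(\left(-75789 - 144912\right) - 6586\right) - \frac{28053}{6787245237} = \left(-220701 - 6586\right) - \frac{9351}{2262415079} = -227287 - \frac{9351}{2262415079} = - \frac{514217536070024}{2262415079}$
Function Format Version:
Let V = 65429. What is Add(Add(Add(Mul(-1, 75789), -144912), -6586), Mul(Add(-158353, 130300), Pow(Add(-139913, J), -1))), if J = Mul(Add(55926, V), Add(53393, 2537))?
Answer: Rational(-514217536070024, 2262415079) ≈ -2.2729e+5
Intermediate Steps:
J = 6787385150 (J = Mul(Add(55926, 65429), Add(53393, 2537)) = Mul(121355, 55930) = 6787385150)
Add(Add(Add(Mul(-1, 75789), -144912), -6586), Mul(Add(-158353, 130300), Pow(Add(-139913, J), -1))) = Add(Add(Add(Mul(-1, 75789), -144912), -6586), Mul(Add(-158353, 130300), Pow(Add(-139913, 6787385150), -1))) = Add(Add(Add(-75789, -144912), -6586), Mul(-28053, Pow(6787245237, -1))) = Add(Add(-220701, -6586), Mul(-28053, Rational(1, 6787245237))) = Add(-227287, Rational(-9351, 2262415079)) = Rational(-514217536070024, 2262415079)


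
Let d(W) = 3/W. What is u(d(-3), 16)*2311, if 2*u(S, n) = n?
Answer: 18488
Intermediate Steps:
u(S, n) = n/2
u(d(-3), 16)*2311 = ((½)*16)*2311 = 8*2311 = 18488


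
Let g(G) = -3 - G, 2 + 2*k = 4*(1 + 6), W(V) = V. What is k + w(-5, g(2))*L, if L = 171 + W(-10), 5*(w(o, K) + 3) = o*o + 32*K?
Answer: -4817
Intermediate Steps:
k = 13 (k = -1 + (4*(1 + 6))/2 = -1 + (4*7)/2 = -1 + (½)*28 = -1 + 14 = 13)
w(o, K) = -3 + o²/5 + 32*K/5 (w(o, K) = -3 + (o*o + 32*K)/5 = -3 + (o² + 32*K)/5 = -3 + (o²/5 + 32*K/5) = -3 + o²/5 + 32*K/5)
L = 161 (L = 171 - 10 = 161)
k + w(-5, g(2))*L = 13 + (-3 + (⅕)*(-5)² + 32*(-3 - 1*2)/5)*161 = 13 + (-3 + (⅕)*25 + 32*(-3 - 2)/5)*161 = 13 + (-3 + 5 + (32/5)*(-5))*161 = 13 + (-3 + 5 - 32)*161 = 13 - 30*161 = 13 - 4830 = -4817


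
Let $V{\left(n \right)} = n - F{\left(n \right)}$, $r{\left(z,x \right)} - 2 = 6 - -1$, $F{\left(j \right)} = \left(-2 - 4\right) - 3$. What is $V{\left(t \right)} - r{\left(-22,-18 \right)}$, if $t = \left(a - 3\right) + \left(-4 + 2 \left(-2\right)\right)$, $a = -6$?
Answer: $-17$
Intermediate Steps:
$F{\left(j \right)} = -9$ ($F{\left(j \right)} = -6 - 3 = -9$)
$r{\left(z,x \right)} = 9$ ($r{\left(z,x \right)} = 2 + \left(6 - -1\right) = 2 + \left(6 + 1\right) = 2 + 7 = 9$)
$t = -17$ ($t = \left(-6 - 3\right) + \left(-4 + 2 \left(-2\right)\right) = -9 - 8 = -17$)
$V{\left(n \right)} = 9 + n$ ($V{\left(n \right)} = n - -9 = n + 9 = 9 + n$)
$V{\left(t \right)} - r{\left(-22,-18 \right)} = \left(9 - 17\right) - 9 = -8 - 9 = -17$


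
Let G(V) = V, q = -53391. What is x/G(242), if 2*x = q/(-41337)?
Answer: 17797/6669036 ≈ 0.0026686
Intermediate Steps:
x = 17797/27558 (x = (-53391/(-41337))/2 = (-53391*(-1/41337))/2 = (½)*(17797/13779) = 17797/27558 ≈ 0.64580)
x/G(242) = (17797/27558)/242 = (17797/27558)*(1/242) = 17797/6669036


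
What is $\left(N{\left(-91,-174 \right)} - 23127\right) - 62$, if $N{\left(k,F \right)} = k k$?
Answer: $-14908$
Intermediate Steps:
$N{\left(k,F \right)} = k^{2}$
$\left(N{\left(-91,-174 \right)} - 23127\right) - 62 = \left(\left(-91\right)^{2} - 23127\right) - 62 = \left(8281 - 23127\right) - 62 = -14846 - 62 = -14908$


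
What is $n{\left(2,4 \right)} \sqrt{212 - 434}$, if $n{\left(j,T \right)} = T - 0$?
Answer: $4 i \sqrt{222} \approx 59.599 i$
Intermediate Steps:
$n{\left(j,T \right)} = T$ ($n{\left(j,T \right)} = T + 0 = T$)
$n{\left(2,4 \right)} \sqrt{212 - 434} = 4 \sqrt{212 - 434} = 4 \sqrt{-222} = 4 i \sqrt{222}$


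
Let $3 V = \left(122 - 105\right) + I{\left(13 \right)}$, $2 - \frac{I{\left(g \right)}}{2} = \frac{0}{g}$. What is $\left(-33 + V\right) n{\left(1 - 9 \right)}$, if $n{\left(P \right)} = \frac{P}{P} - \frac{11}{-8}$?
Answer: $- \frac{247}{4} \approx -61.75$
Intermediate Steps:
$I{\left(g \right)} = 4$ ($I{\left(g \right)} = 4 - 2 \frac{0}{g} = 4 - 0 = 4 + 0 = 4$)
$n{\left(P \right)} = \frac{19}{8}$ ($n{\left(P \right)} = 1 - - \frac{11}{8} = 1 + \frac{11}{8} = \frac{19}{8}$)
$V = 7$ ($V = \frac{\left(122 - 105\right) + 4}{3} = \frac{17 + 4}{3} = \frac{1}{3} \cdot 21 = 7$)
$\left(-33 + V\right) n{\left(1 - 9 \right)} = \left(-33 + 7\right) \frac{19}{8} = \left(-26\right) \frac{19}{8} = - \frac{247}{4}$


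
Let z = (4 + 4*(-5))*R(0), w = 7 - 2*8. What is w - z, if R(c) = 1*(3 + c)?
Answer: 39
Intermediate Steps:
R(c) = 3 + c
w = -9 (w = 7 - 16 = -9)
z = -48 (z = (4 + 4*(-5))*(3 + 0) = (4 - 20)*3 = -16*3 = -48)
w - z = -9 - 1*(-48) = -9 + 48 = 39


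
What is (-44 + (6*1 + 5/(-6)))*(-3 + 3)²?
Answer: 0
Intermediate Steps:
(-44 + (6*1 + 5/(-6)))*(-3 + 3)² = (-44 + (6 + 5*(-⅙)))*0² = (-44 + (6 - ⅚))*0 = (-44 + 31/6)*0 = -233/6*0 = 0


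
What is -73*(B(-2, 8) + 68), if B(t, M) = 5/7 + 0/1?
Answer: -35113/7 ≈ -5016.1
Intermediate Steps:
B(t, M) = 5/7 (B(t, M) = 5*(⅐) + 0*1 = 5/7 + 0 = 5/7)
-73*(B(-2, 8) + 68) = -73*(5/7 + 68) = -73*481/7 = -35113/7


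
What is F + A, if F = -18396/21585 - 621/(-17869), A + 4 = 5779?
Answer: 742371948012/128567455 ≈ 5774.2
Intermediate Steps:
A = 5775 (A = -4 + 5779 = 5775)
F = -105104613/128567455 (F = -18396*1/21585 - 621*(-1/17869) = -6132/7195 + 621/17869 = -105104613/128567455 ≈ -0.81751)
F + A = -105104613/128567455 + 5775 = 742371948012/128567455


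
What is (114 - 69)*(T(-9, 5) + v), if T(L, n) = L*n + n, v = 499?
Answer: 20655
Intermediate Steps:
T(L, n) = n + L*n
(114 - 69)*(T(-9, 5) + v) = (114 - 69)*(5*(1 - 9) + 499) = 45*(5*(-8) + 499) = 45*(-40 + 499) = 45*459 = 20655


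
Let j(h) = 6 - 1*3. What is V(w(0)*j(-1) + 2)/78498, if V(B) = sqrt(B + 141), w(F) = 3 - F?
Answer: sqrt(38)/39249 ≈ 0.00015706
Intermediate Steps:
j(h) = 3 (j(h) = 6 - 3 = 3)
V(B) = sqrt(141 + B)
V(w(0)*j(-1) + 2)/78498 = sqrt(141 + ((3 - 1*0)*3 + 2))/78498 = sqrt(141 + ((3 + 0)*3 + 2))*(1/78498) = sqrt(141 + (3*3 + 2))*(1/78498) = sqrt(141 + (9 + 2))*(1/78498) = sqrt(141 + 11)*(1/78498) = sqrt(152)*(1/78498) = (2*sqrt(38))*(1/78498) = sqrt(38)/39249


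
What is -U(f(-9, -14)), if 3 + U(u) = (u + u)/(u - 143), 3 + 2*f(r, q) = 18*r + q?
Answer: 1037/465 ≈ 2.2301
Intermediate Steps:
f(r, q) = -3/2 + q/2 + 9*r (f(r, q) = -3/2 + (18*r + q)/2 = -3/2 + (q + 18*r)/2 = -3/2 + (q/2 + 9*r) = -3/2 + q/2 + 9*r)
U(u) = -3 + 2*u/(-143 + u) (U(u) = -3 + (u + u)/(u - 143) = -3 + (2*u)/(-143 + u) = -3 + 2*u/(-143 + u))
-U(f(-9, -14)) = -(429 - (-3/2 + (1/2)*(-14) + 9*(-9)))/(-143 + (-3/2 + (1/2)*(-14) + 9*(-9))) = -(429 - (-3/2 - 7 - 81))/(-143 + (-3/2 - 7 - 81)) = -(429 - 1*(-179/2))/(-143 - 179/2) = -(429 + 179/2)/(-465/2) = -(-2)*1037/(465*2) = -1*(-1037/465) = 1037/465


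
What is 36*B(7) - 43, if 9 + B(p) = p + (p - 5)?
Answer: -43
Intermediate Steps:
B(p) = -14 + 2*p (B(p) = -9 + (p + (p - 5)) = -9 + (p + (-5 + p)) = -9 + (-5 + 2*p) = -14 + 2*p)
36*B(7) - 43 = 36*(-14 + 2*7) - 43 = 36*(-14 + 14) - 43 = 36*0 - 43 = 0 - 43 = -43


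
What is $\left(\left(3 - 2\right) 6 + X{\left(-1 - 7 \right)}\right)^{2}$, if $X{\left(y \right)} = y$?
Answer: $4$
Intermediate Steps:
$\left(\left(3 - 2\right) 6 + X{\left(-1 - 7 \right)}\right)^{2} = \left(\left(3 - 2\right) 6 - 8\right)^{2} = \left(1 \cdot 6 - 8\right)^{2} = \left(6 - 8\right)^{2} = \left(-2\right)^{2} = 4$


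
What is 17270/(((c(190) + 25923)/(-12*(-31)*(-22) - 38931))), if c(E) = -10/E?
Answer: -702720225/22388 ≈ -31388.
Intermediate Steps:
17270/(((c(190) + 25923)/(-12*(-31)*(-22) - 38931))) = 17270/(((-10/190 + 25923)/(-12*(-31)*(-22) - 38931))) = 17270/(((-10*1/190 + 25923)/(372*(-22) - 38931))) = 17270/(((-1/19 + 25923)/(-8184 - 38931))) = 17270/(((492536/19)/(-47115))) = 17270/(((492536/19)*(-1/47115))) = 17270/(-492536/895185) = 17270*(-895185/492536) = -702720225/22388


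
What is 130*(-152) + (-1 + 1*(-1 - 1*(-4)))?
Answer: -19758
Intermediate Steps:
130*(-152) + (-1 + 1*(-1 - 1*(-4))) = -19760 + (-1 + 1*(-1 + 4)) = -19760 + (-1 + 1*3) = -19760 + (-1 + 3) = -19760 + 2 = -19758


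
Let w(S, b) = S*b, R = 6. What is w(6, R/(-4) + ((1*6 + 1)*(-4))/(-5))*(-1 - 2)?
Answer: -369/5 ≈ -73.800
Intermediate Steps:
w(6, R/(-4) + ((1*6 + 1)*(-4))/(-5))*(-1 - 2) = (6*(6/(-4) + ((1*6 + 1)*(-4))/(-5)))*(-1 - 2) = (6*(6*(-¼) + ((6 + 1)*(-4))*(-⅕)))*(-3) = (6*(-3/2 + (7*(-4))*(-⅕)))*(-3) = (6*(-3/2 - 28*(-⅕)))*(-3) = (6*(-3/2 + 28/5))*(-3) = (6*(41/10))*(-3) = (123/5)*(-3) = -369/5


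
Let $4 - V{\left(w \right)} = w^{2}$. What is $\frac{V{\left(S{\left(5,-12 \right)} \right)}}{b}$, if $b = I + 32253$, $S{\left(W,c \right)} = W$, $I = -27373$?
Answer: $- \frac{21}{4880} \approx -0.0043033$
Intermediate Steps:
$V{\left(w \right)} = 4 - w^{2}$
$b = 4880$ ($b = -27373 + 32253 = 4880$)
$\frac{V{\left(S{\left(5,-12 \right)} \right)}}{b} = \frac{4 - 5^{2}}{4880} = \left(4 - 25\right) \frac{1}{4880} = \left(-21\right) \frac{1}{4880} = - \frac{21}{4880}$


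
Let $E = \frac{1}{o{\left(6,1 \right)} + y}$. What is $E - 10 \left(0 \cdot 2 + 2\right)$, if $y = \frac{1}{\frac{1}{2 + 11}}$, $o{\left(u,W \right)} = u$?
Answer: $- \frac{379}{19} \approx -19.947$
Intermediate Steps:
$y = 13$ ($y = \frac{1}{\frac{1}{13}} = 13$)
$E = \frac{1}{19}$ ($E = \frac{1}{6 + 13} = \frac{1}{19} \approx 0.052632$)
$E - 10 \left(0 \cdot 2 + 2\right) = \frac{1}{19} - 10 \left(0 \cdot 2 + 2\right) = \frac{1}{19} - 10 \left(0 + 2\right) = \frac{1}{19} - 20 = - \frac{379}{19}$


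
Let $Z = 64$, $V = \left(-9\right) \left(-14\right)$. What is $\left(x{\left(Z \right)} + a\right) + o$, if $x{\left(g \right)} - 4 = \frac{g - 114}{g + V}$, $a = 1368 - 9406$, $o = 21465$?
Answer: $\frac{255184}{19} \approx 13431.0$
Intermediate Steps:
$V = 126$
$a = -8038$ ($a = 1368 - 9406 = -8038$)
$x{\left(g \right)} = 4 + \frac{-114 + g}{126 + g}$ ($x{\left(g \right)} = 4 + \frac{g - 114}{g + 126} = 4 + \frac{-114 + g}{126 + g}$)
$\left(x{\left(Z \right)} + a\right) + o = \left(\frac{5 \left(78 + 64\right)}{126 + 64} - 8038\right) + 21465 = \left(5 \cdot \frac{1}{190} \cdot 142 - 8038\right) + 21465 = \left(\frac{71}{19} - 8038\right) + 21465 = - \frac{152651}{19} + 21465 = \frac{255184}{19}$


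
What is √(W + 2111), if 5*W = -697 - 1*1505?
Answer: √41765/5 ≈ 40.873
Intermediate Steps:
W = -2202/5 (W = (-697 - 1*1505)/5 = (-697 - 1505)/5 = (⅕)*(-2202) = -2202/5 ≈ -440.40)
√(W + 2111) = √(-2202/5 + 2111) = √(8353/5) = √41765/5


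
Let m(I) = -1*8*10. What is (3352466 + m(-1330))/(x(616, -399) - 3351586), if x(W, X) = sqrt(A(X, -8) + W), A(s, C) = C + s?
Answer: -11235809984196/11233128715187 - 3352386*sqrt(209)/11233128715187 ≈ -1.0002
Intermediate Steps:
x(W, X) = sqrt(-8 + W + X) (x(W, X) = sqrt((-8 + X) + W) = sqrt(-8 + W + X))
m(I) = -80 (m(I) = -8*10 = -80)
(3352466 + m(-1330))/(x(616, -399) - 3351586) = (3352466 - 80)/(sqrt(-8 + 616 - 399) - 3351586) = 3352386/(sqrt(209) - 3351586) = 3352386/(-3351586 + sqrt(209))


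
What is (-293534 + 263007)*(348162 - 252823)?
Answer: -2910413653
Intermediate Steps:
(-293534 + 263007)*(348162 - 252823) = -30527*95339 = -2910413653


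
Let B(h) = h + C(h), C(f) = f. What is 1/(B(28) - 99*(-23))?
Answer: 1/2333 ≈ 0.00042863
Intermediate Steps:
B(h) = 2*h (B(h) = h + h = 2*h)
1/(B(28) - 99*(-23)) = 1/(2*28 - 99*(-23)) = 1/(56 + 2277) = 1/2333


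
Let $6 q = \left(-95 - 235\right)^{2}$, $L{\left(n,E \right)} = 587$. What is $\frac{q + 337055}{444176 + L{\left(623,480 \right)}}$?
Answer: $\frac{355205}{444763} \approx 0.79864$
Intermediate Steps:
$q = 18150$ ($q = \frac{\left(-95 - 235\right)^{2}}{6} = \frac{\left(-330\right)^{2}}{6} = \frac{1}{6} \cdot 108900 = 18150$)
$\frac{q + 337055}{444176 + L{\left(623,480 \right)}} = \frac{18150 + 337055}{444176 + 587} = \frac{355205}{444763}$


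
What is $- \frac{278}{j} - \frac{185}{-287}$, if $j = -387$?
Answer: $\frac{151381}{111069} \approx 1.3629$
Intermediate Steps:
$- \frac{278}{j} - \frac{185}{-287} = - \frac{278}{-387} - \frac{185}{-287} = \left(-278\right) \left(- \frac{1}{387}\right) - - \frac{185}{287} = \frac{278}{387} + \frac{185}{287} = \frac{151381}{111069}$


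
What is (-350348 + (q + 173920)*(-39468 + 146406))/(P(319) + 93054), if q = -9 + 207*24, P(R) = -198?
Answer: 9564306077/46428 ≈ 2.0600e+5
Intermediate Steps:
q = 4959 (q = -9 + 4968 = 4959)
(-350348 + (q + 173920)*(-39468 + 146406))/(P(319) + 93054) = (-350348 + (4959 + 173920)*(-39468 + 146406))/(-198 + 93054) = (-350348 + 178879*106938)/92856 = (-350348 + 19128962502)*(1/92856) = 19128612154*(1/92856) = 9564306077/46428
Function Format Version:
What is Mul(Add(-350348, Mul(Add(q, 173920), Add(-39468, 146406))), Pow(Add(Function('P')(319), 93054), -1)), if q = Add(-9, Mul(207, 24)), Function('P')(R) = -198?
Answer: Rational(9564306077, 46428) ≈ 2.0600e+5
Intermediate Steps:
q = 4959 (q = Add(-9, 4968) = 4959)
Mul(Add(-350348, Mul(Add(q, 173920), Add(-39468, 146406))), Pow(Add(Function('P')(319), 93054), -1)) = Mul(Add(-350348, Mul(Add(4959, 173920), Add(-39468, 146406))), Pow(Add(-198, 93054), -1)) = Mul(Add(-350348, Mul(178879, 106938)), Pow(92856, -1)) = Mul(Add(-350348, 19128962502), Rational(1, 92856)) = Mul(19128612154, Rational(1, 92856)) = Rational(9564306077, 46428)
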